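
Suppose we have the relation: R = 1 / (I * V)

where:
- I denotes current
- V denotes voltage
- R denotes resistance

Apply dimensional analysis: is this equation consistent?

No

I (current) has dimensions [I].
V (voltage) has dimensions [I^-1 L^2 M T^-3].
R (resistance) has dimensions [I^-2 L^2 M T^-3].

Left side: [I^-2 L^2 M T^-3]
Right side: [L^-2 M^-1 T^3]

The two sides have different dimensions, so the equation is NOT dimensionally consistent.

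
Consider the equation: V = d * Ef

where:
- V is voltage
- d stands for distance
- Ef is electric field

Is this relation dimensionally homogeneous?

Yes

V (voltage) has dimensions [I^-1 L^2 M T^-3].
d (distance) has dimensions [L].
Ef (electric field) has dimensions [I^-1 L M T^-3].

Left side: [I^-1 L^2 M T^-3]
Right side: [I^-1 L^2 M T^-3]

Both sides have the same dimensions, so the equation is dimensionally consistent.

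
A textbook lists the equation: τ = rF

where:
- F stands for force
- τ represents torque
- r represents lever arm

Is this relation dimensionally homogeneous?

Yes

F (force) has dimensions [L M T^-2].
τ (torque) has dimensions [L^2 M T^-2].
r (lever arm) has dimensions [L].

Left side: [L^2 M T^-2]
Right side: [L^2 M T^-2]

Both sides have the same dimensions, so the equation is dimensionally consistent.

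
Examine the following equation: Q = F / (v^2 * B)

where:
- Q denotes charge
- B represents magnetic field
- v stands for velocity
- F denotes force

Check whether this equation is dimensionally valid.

No

Q (charge) has dimensions [I T].
B (magnetic field) has dimensions [I^-1 M T^-2].
v (velocity) has dimensions [L T^-1].
F (force) has dimensions [L M T^-2].

Left side: [I T]
Right side: [I L^-1 T^2]

The two sides have different dimensions, so the equation is NOT dimensionally consistent.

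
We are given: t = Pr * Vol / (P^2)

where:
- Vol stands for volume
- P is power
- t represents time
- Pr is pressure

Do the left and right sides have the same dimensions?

No

Vol (volume) has dimensions [L^3].
P (power) has dimensions [L^2 M T^-3].
t (time) has dimensions [T].
Pr (pressure) has dimensions [L^-1 M T^-2].

Left side: [T]
Right side: [L^-2 M^-1 T^4]

The two sides have different dimensions, so the equation is NOT dimensionally consistent.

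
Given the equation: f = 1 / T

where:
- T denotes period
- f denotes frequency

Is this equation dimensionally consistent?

Yes

T (period) has dimensions [T].
f (frequency) has dimensions [T^-1].

Left side: [T^-1]
Right side: [T^-1]

Both sides have the same dimensions, so the equation is dimensionally consistent.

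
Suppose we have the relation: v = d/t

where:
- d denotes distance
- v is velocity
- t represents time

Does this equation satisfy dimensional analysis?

Yes

d (distance) has dimensions [L].
v (velocity) has dimensions [L T^-1].
t (time) has dimensions [T].

Left side: [L T^-1]
Right side: [L T^-1]

Both sides have the same dimensions, so the equation is dimensionally consistent.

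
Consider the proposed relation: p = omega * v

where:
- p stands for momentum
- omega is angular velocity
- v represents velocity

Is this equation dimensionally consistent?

No

p (momentum) has dimensions [L M T^-1].
omega (angular velocity) has dimensions [T^-1].
v (velocity) has dimensions [L T^-1].

Left side: [L M T^-1]
Right side: [L T^-2]

The two sides have different dimensions, so the equation is NOT dimensionally consistent.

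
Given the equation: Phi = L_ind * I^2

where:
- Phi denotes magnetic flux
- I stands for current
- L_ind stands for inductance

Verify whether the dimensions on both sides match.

No

Phi (magnetic flux) has dimensions [I^-1 L^2 M T^-2].
I (current) has dimensions [I].
L_ind (inductance) has dimensions [I^-2 L^2 M T^-2].

Left side: [I^-1 L^2 M T^-2]
Right side: [L^2 M T^-2]

The two sides have different dimensions, so the equation is NOT dimensionally consistent.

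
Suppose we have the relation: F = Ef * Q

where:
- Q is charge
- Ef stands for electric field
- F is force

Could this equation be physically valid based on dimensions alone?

Yes

Q (charge) has dimensions [I T].
Ef (electric field) has dimensions [I^-1 L M T^-3].
F (force) has dimensions [L M T^-2].

Left side: [L M T^-2]
Right side: [L M T^-2]

Both sides have the same dimensions, so the equation is dimensionally consistent.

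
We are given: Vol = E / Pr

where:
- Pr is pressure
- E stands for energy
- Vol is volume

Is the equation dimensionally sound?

Yes

Pr (pressure) has dimensions [L^-1 M T^-2].
E (energy) has dimensions [L^2 M T^-2].
Vol (volume) has dimensions [L^3].

Left side: [L^3]
Right side: [L^3]

Both sides have the same dimensions, so the equation is dimensionally consistent.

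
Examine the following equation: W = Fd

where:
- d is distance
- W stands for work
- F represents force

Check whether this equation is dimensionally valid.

Yes

d (distance) has dimensions [L].
W (work) has dimensions [L^2 M T^-2].
F (force) has dimensions [L M T^-2].

Left side: [L^2 M T^-2]
Right side: [L^2 M T^-2]

Both sides have the same dimensions, so the equation is dimensionally consistent.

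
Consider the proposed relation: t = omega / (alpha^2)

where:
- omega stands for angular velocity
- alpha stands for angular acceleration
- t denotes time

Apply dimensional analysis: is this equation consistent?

No

omega (angular velocity) has dimensions [T^-1].
alpha (angular acceleration) has dimensions [T^-2].
t (time) has dimensions [T].

Left side: [T]
Right side: [T^3]

The two sides have different dimensions, so the equation is NOT dimensionally consistent.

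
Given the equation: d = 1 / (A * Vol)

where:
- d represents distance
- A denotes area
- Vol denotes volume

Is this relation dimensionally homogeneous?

No

d (distance) has dimensions [L].
A (area) has dimensions [L^2].
Vol (volume) has dimensions [L^3].

Left side: [L]
Right side: [L^-5]

The two sides have different dimensions, so the equation is NOT dimensionally consistent.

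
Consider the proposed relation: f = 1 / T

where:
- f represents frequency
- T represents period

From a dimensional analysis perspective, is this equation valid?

Yes

f (frequency) has dimensions [T^-1].
T (period) has dimensions [T].

Left side: [T^-1]
Right side: [T^-1]

Both sides have the same dimensions, so the equation is dimensionally consistent.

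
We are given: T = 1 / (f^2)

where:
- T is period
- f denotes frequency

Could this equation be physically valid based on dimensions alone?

No

T (period) has dimensions [T].
f (frequency) has dimensions [T^-1].

Left side: [T]
Right side: [T^2]

The two sides have different dimensions, so the equation is NOT dimensionally consistent.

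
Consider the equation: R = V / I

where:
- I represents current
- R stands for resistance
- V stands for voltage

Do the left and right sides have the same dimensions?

Yes

I (current) has dimensions [I].
R (resistance) has dimensions [I^-2 L^2 M T^-3].
V (voltage) has dimensions [I^-1 L^2 M T^-3].

Left side: [I^-2 L^2 M T^-3]
Right side: [I^-2 L^2 M T^-3]

Both sides have the same dimensions, so the equation is dimensionally consistent.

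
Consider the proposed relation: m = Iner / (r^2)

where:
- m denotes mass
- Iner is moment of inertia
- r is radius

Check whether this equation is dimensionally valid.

Yes

m (mass) has dimensions [M].
Iner (moment of inertia) has dimensions [L^2 M].
r (radius) has dimensions [L].

Left side: [M]
Right side: [M]

Both sides have the same dimensions, so the equation is dimensionally consistent.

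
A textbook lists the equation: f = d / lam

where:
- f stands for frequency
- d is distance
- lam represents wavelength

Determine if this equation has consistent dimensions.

No

f (frequency) has dimensions [T^-1].
d (distance) has dimensions [L].
lam (wavelength) has dimensions [L].

Left side: [T^-1]
Right side: [dimensionless]

The two sides have different dimensions, so the equation is NOT dimensionally consistent.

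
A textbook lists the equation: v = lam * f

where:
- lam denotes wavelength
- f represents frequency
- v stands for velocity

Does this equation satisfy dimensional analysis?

Yes

lam (wavelength) has dimensions [L].
f (frequency) has dimensions [T^-1].
v (velocity) has dimensions [L T^-1].

Left side: [L T^-1]
Right side: [L T^-1]

Both sides have the same dimensions, so the equation is dimensionally consistent.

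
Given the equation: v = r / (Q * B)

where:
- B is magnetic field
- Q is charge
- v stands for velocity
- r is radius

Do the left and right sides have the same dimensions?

No

B (magnetic field) has dimensions [I^-1 M T^-2].
Q (charge) has dimensions [I T].
v (velocity) has dimensions [L T^-1].
r (radius) has dimensions [L].

Left side: [L T^-1]
Right side: [L M^-1 T]

The two sides have different dimensions, so the equation is NOT dimensionally consistent.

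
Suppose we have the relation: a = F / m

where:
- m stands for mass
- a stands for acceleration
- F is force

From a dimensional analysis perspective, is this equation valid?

Yes

m (mass) has dimensions [M].
a (acceleration) has dimensions [L T^-2].
F (force) has dimensions [L M T^-2].

Left side: [L T^-2]
Right side: [L T^-2]

Both sides have the same dimensions, so the equation is dimensionally consistent.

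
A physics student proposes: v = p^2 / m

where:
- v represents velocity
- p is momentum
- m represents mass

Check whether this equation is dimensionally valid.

No

v (velocity) has dimensions [L T^-1].
p (momentum) has dimensions [L M T^-1].
m (mass) has dimensions [M].

Left side: [L T^-1]
Right side: [L^2 M T^-2]

The two sides have different dimensions, so the equation is NOT dimensionally consistent.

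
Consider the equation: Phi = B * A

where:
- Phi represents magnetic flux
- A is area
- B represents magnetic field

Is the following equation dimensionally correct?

Yes

Phi (magnetic flux) has dimensions [I^-1 L^2 M T^-2].
A (area) has dimensions [L^2].
B (magnetic field) has dimensions [I^-1 M T^-2].

Left side: [I^-1 L^2 M T^-2]
Right side: [I^-1 L^2 M T^-2]

Both sides have the same dimensions, so the equation is dimensionally consistent.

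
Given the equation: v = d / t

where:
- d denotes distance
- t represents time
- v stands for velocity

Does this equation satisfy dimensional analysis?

Yes

d (distance) has dimensions [L].
t (time) has dimensions [T].
v (velocity) has dimensions [L T^-1].

Left side: [L T^-1]
Right side: [L T^-1]

Both sides have the same dimensions, so the equation is dimensionally consistent.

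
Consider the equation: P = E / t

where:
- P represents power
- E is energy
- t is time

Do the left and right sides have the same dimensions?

Yes

P (power) has dimensions [L^2 M T^-3].
E (energy) has dimensions [L^2 M T^-2].
t (time) has dimensions [T].

Left side: [L^2 M T^-3]
Right side: [L^2 M T^-3]

Both sides have the same dimensions, so the equation is dimensionally consistent.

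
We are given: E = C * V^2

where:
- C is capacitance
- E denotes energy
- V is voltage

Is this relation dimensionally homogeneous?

Yes

C (capacitance) has dimensions [I^2 L^-2 M^-1 T^4].
E (energy) has dimensions [L^2 M T^-2].
V (voltage) has dimensions [I^-1 L^2 M T^-3].

Left side: [L^2 M T^-2]
Right side: [L^2 M T^-2]

Both sides have the same dimensions, so the equation is dimensionally consistent.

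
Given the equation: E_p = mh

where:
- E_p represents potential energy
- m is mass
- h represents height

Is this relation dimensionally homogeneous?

No

E_p (potential energy) has dimensions [L^2 M T^-2].
m (mass) has dimensions [M].
h (height) has dimensions [L].

Left side: [L^2 M T^-2]
Right side: [L M]

The two sides have different dimensions, so the equation is NOT dimensionally consistent.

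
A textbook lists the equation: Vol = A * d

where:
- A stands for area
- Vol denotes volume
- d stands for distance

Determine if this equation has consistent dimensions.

Yes

A (area) has dimensions [L^2].
Vol (volume) has dimensions [L^3].
d (distance) has dimensions [L].

Left side: [L^3]
Right side: [L^3]

Both sides have the same dimensions, so the equation is dimensionally consistent.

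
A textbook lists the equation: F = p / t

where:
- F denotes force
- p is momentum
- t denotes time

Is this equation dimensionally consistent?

Yes

F (force) has dimensions [L M T^-2].
p (momentum) has dimensions [L M T^-1].
t (time) has dimensions [T].

Left side: [L M T^-2]
Right side: [L M T^-2]

Both sides have the same dimensions, so the equation is dimensionally consistent.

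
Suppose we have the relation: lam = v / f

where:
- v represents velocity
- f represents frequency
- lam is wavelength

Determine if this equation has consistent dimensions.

Yes

v (velocity) has dimensions [L T^-1].
f (frequency) has dimensions [T^-1].
lam (wavelength) has dimensions [L].

Left side: [L]
Right side: [L]

Both sides have the same dimensions, so the equation is dimensionally consistent.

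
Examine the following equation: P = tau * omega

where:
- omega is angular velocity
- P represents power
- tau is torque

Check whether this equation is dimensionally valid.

Yes

omega (angular velocity) has dimensions [T^-1].
P (power) has dimensions [L^2 M T^-3].
tau (torque) has dimensions [L^2 M T^-2].

Left side: [L^2 M T^-3]
Right side: [L^2 M T^-3]

Both sides have the same dimensions, so the equation is dimensionally consistent.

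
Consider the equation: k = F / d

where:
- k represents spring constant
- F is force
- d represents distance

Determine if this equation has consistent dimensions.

Yes

k (spring constant) has dimensions [M T^-2].
F (force) has dimensions [L M T^-2].
d (distance) has dimensions [L].

Left side: [M T^-2]
Right side: [M T^-2]

Both sides have the same dimensions, so the equation is dimensionally consistent.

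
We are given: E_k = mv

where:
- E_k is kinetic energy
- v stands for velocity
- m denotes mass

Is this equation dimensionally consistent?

No

E_k (kinetic energy) has dimensions [L^2 M T^-2].
v (velocity) has dimensions [L T^-1].
m (mass) has dimensions [M].

Left side: [L^2 M T^-2]
Right side: [L M T^-1]

The two sides have different dimensions, so the equation is NOT dimensionally consistent.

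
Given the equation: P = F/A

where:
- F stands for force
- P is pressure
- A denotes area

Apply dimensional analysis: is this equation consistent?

Yes

F (force) has dimensions [L M T^-2].
P (pressure) has dimensions [L^-1 M T^-2].
A (area) has dimensions [L^2].

Left side: [L^-1 M T^-2]
Right side: [L^-1 M T^-2]

Both sides have the same dimensions, so the equation is dimensionally consistent.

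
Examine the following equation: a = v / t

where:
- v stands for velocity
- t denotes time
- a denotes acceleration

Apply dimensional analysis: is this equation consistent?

Yes

v (velocity) has dimensions [L T^-1].
t (time) has dimensions [T].
a (acceleration) has dimensions [L T^-2].

Left side: [L T^-2]
Right side: [L T^-2]

Both sides have the same dimensions, so the equation is dimensionally consistent.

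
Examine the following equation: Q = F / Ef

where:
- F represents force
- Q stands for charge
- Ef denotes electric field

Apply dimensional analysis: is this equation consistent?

Yes

F (force) has dimensions [L M T^-2].
Q (charge) has dimensions [I T].
Ef (electric field) has dimensions [I^-1 L M T^-3].

Left side: [I T]
Right side: [I T]

Both sides have the same dimensions, so the equation is dimensionally consistent.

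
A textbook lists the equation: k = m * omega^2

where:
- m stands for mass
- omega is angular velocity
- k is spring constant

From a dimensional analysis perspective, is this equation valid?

Yes

m (mass) has dimensions [M].
omega (angular velocity) has dimensions [T^-1].
k (spring constant) has dimensions [M T^-2].

Left side: [M T^-2]
Right side: [M T^-2]

Both sides have the same dimensions, so the equation is dimensionally consistent.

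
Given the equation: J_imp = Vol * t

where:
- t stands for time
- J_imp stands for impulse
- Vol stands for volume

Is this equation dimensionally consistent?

No

t (time) has dimensions [T].
J_imp (impulse) has dimensions [L M T^-1].
Vol (volume) has dimensions [L^3].

Left side: [L M T^-1]
Right side: [L^3 T]

The two sides have different dimensions, so the equation is NOT dimensionally consistent.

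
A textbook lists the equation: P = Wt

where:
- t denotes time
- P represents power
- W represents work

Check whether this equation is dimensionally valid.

No

t (time) has dimensions [T].
P (power) has dimensions [L^2 M T^-3].
W (work) has dimensions [L^2 M T^-2].

Left side: [L^2 M T^-3]
Right side: [L^2 M T^-1]

The two sides have different dimensions, so the equation is NOT dimensionally consistent.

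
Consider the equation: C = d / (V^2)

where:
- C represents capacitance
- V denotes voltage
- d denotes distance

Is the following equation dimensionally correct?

No

C (capacitance) has dimensions [I^2 L^-2 M^-1 T^4].
V (voltage) has dimensions [I^-1 L^2 M T^-3].
d (distance) has dimensions [L].

Left side: [I^2 L^-2 M^-1 T^4]
Right side: [I^2 L^-3 M^-2 T^6]

The two sides have different dimensions, so the equation is NOT dimensionally consistent.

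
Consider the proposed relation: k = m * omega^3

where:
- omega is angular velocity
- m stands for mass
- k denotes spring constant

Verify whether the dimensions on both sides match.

No

omega (angular velocity) has dimensions [T^-1].
m (mass) has dimensions [M].
k (spring constant) has dimensions [M T^-2].

Left side: [M T^-2]
Right side: [M T^-3]

The two sides have different dimensions, so the equation is NOT dimensionally consistent.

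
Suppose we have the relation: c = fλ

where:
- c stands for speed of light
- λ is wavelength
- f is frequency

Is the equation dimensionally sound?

Yes

c (speed of light) has dimensions [L T^-1].
λ (wavelength) has dimensions [L].
f (frequency) has dimensions [T^-1].

Left side: [L T^-1]
Right side: [L T^-1]

Both sides have the same dimensions, so the equation is dimensionally consistent.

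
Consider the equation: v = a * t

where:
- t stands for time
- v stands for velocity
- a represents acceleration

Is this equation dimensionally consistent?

Yes

t (time) has dimensions [T].
v (velocity) has dimensions [L T^-1].
a (acceleration) has dimensions [L T^-2].

Left side: [L T^-1]
Right side: [L T^-1]

Both sides have the same dimensions, so the equation is dimensionally consistent.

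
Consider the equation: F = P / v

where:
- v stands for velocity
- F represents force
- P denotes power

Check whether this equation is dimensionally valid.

Yes

v (velocity) has dimensions [L T^-1].
F (force) has dimensions [L M T^-2].
P (power) has dimensions [L^2 M T^-3].

Left side: [L M T^-2]
Right side: [L M T^-2]

Both sides have the same dimensions, so the equation is dimensionally consistent.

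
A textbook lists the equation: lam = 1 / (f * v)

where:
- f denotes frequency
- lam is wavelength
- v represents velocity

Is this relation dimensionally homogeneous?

No

f (frequency) has dimensions [T^-1].
lam (wavelength) has dimensions [L].
v (velocity) has dimensions [L T^-1].

Left side: [L]
Right side: [L^-1 T^2]

The two sides have different dimensions, so the equation is NOT dimensionally consistent.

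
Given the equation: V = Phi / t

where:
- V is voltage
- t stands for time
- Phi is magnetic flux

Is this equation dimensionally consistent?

Yes

V (voltage) has dimensions [I^-1 L^2 M T^-3].
t (time) has dimensions [T].
Phi (magnetic flux) has dimensions [I^-1 L^2 M T^-2].

Left side: [I^-1 L^2 M T^-3]
Right side: [I^-1 L^2 M T^-3]

Both sides have the same dimensions, so the equation is dimensionally consistent.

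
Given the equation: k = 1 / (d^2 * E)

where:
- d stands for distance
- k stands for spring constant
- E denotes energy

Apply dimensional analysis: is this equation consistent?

No

d (distance) has dimensions [L].
k (spring constant) has dimensions [M T^-2].
E (energy) has dimensions [L^2 M T^-2].

Left side: [M T^-2]
Right side: [L^-4 M^-1 T^2]

The two sides have different dimensions, so the equation is NOT dimensionally consistent.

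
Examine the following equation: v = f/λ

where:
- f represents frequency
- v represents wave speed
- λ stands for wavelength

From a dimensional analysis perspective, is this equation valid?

No

f (frequency) has dimensions [T^-1].
v (wave speed) has dimensions [L T^-1].
λ (wavelength) has dimensions [L].

Left side: [L T^-1]
Right side: [L^-1 T^-1]

The two sides have different dimensions, so the equation is NOT dimensionally consistent.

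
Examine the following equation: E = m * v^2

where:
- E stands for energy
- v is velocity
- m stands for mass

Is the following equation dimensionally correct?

Yes

E (energy) has dimensions [L^2 M T^-2].
v (velocity) has dimensions [L T^-1].
m (mass) has dimensions [M].

Left side: [L^2 M T^-2]
Right side: [L^2 M T^-2]

Both sides have the same dimensions, so the equation is dimensionally consistent.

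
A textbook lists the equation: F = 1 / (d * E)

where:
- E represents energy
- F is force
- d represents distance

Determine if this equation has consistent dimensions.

No

E (energy) has dimensions [L^2 M T^-2].
F (force) has dimensions [L M T^-2].
d (distance) has dimensions [L].

Left side: [L M T^-2]
Right side: [L^-3 M^-1 T^2]

The two sides have different dimensions, so the equation is NOT dimensionally consistent.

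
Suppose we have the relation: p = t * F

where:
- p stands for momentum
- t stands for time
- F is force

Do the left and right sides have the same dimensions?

Yes

p (momentum) has dimensions [L M T^-1].
t (time) has dimensions [T].
F (force) has dimensions [L M T^-2].

Left side: [L M T^-1]
Right side: [L M T^-1]

Both sides have the same dimensions, so the equation is dimensionally consistent.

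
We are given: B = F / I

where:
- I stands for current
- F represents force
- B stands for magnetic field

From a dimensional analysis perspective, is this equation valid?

No

I (current) has dimensions [I].
F (force) has dimensions [L M T^-2].
B (magnetic field) has dimensions [I^-1 M T^-2].

Left side: [I^-1 M T^-2]
Right side: [I^-1 L M T^-2]

The two sides have different dimensions, so the equation is NOT dimensionally consistent.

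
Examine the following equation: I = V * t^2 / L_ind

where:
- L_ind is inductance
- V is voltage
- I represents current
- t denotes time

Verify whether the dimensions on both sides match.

No

L_ind (inductance) has dimensions [I^-2 L^2 M T^-2].
V (voltage) has dimensions [I^-1 L^2 M T^-3].
I (current) has dimensions [I].
t (time) has dimensions [T].

Left side: [I]
Right side: [I T]

The two sides have different dimensions, so the equation is NOT dimensionally consistent.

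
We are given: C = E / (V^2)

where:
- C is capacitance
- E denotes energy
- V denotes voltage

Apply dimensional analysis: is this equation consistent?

Yes

C (capacitance) has dimensions [I^2 L^-2 M^-1 T^4].
E (energy) has dimensions [L^2 M T^-2].
V (voltage) has dimensions [I^-1 L^2 M T^-3].

Left side: [I^2 L^-2 M^-1 T^4]
Right side: [I^2 L^-2 M^-1 T^4]

Both sides have the same dimensions, so the equation is dimensionally consistent.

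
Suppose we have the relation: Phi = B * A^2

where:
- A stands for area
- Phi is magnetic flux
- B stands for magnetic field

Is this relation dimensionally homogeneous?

No

A (area) has dimensions [L^2].
Phi (magnetic flux) has dimensions [I^-1 L^2 M T^-2].
B (magnetic field) has dimensions [I^-1 M T^-2].

Left side: [I^-1 L^2 M T^-2]
Right side: [I^-1 L^4 M T^-2]

The two sides have different dimensions, so the equation is NOT dimensionally consistent.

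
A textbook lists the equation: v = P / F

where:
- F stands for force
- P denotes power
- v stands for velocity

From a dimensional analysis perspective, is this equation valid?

Yes

F (force) has dimensions [L M T^-2].
P (power) has dimensions [L^2 M T^-3].
v (velocity) has dimensions [L T^-1].

Left side: [L T^-1]
Right side: [L T^-1]

Both sides have the same dimensions, so the equation is dimensionally consistent.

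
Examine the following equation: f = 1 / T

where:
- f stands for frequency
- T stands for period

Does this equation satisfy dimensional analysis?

Yes

f (frequency) has dimensions [T^-1].
T (period) has dimensions [T].

Left side: [T^-1]
Right side: [T^-1]

Both sides have the same dimensions, so the equation is dimensionally consistent.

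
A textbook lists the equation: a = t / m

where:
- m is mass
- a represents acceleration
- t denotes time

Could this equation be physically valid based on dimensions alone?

No

m (mass) has dimensions [M].
a (acceleration) has dimensions [L T^-2].
t (time) has dimensions [T].

Left side: [L T^-2]
Right side: [M^-1 T]

The two sides have different dimensions, so the equation is NOT dimensionally consistent.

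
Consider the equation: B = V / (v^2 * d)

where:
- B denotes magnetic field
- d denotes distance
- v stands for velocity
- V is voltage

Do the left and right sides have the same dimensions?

No

B (magnetic field) has dimensions [I^-1 M T^-2].
d (distance) has dimensions [L].
v (velocity) has dimensions [L T^-1].
V (voltage) has dimensions [I^-1 L^2 M T^-3].

Left side: [I^-1 M T^-2]
Right side: [I^-1 L^-1 M T^-1]

The two sides have different dimensions, so the equation is NOT dimensionally consistent.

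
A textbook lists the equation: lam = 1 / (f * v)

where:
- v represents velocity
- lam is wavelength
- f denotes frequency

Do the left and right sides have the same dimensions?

No

v (velocity) has dimensions [L T^-1].
lam (wavelength) has dimensions [L].
f (frequency) has dimensions [T^-1].

Left side: [L]
Right side: [L^-1 T^2]

The two sides have different dimensions, so the equation is NOT dimensionally consistent.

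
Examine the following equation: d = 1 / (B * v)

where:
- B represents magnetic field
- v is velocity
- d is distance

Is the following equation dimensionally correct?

No

B (magnetic field) has dimensions [I^-1 M T^-2].
v (velocity) has dimensions [L T^-1].
d (distance) has dimensions [L].

Left side: [L]
Right side: [I L^-1 M^-1 T^3]

The two sides have different dimensions, so the equation is NOT dimensionally consistent.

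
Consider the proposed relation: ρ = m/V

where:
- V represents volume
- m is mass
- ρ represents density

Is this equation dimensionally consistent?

Yes

V (volume) has dimensions [L^3].
m (mass) has dimensions [M].
ρ (density) has dimensions [L^-3 M].

Left side: [L^-3 M]
Right side: [L^-3 M]

Both sides have the same dimensions, so the equation is dimensionally consistent.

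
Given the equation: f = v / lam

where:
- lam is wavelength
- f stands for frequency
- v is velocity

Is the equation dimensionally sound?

Yes

lam (wavelength) has dimensions [L].
f (frequency) has dimensions [T^-1].
v (velocity) has dimensions [L T^-1].

Left side: [T^-1]
Right side: [T^-1]

Both sides have the same dimensions, so the equation is dimensionally consistent.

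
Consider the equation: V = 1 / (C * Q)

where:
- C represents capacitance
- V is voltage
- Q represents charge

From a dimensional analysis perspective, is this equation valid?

No

C (capacitance) has dimensions [I^2 L^-2 M^-1 T^4].
V (voltage) has dimensions [I^-1 L^2 M T^-3].
Q (charge) has dimensions [I T].

Left side: [I^-1 L^2 M T^-3]
Right side: [I^-3 L^2 M T^-5]

The two sides have different dimensions, so the equation is NOT dimensionally consistent.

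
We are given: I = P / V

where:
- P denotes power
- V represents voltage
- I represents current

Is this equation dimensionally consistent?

Yes

P (power) has dimensions [L^2 M T^-3].
V (voltage) has dimensions [I^-1 L^2 M T^-3].
I (current) has dimensions [I].

Left side: [I]
Right side: [I]

Both sides have the same dimensions, so the equation is dimensionally consistent.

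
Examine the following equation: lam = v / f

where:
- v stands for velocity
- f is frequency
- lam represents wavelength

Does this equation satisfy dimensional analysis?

Yes

v (velocity) has dimensions [L T^-1].
f (frequency) has dimensions [T^-1].
lam (wavelength) has dimensions [L].

Left side: [L]
Right side: [L]

Both sides have the same dimensions, so the equation is dimensionally consistent.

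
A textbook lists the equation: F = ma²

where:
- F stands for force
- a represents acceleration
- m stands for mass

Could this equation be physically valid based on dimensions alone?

No

F (force) has dimensions [L M T^-2].
a (acceleration) has dimensions [L T^-2].
m (mass) has dimensions [M].

Left side: [L M T^-2]
Right side: [L^2 M T^-4]

The two sides have different dimensions, so the equation is NOT dimensionally consistent.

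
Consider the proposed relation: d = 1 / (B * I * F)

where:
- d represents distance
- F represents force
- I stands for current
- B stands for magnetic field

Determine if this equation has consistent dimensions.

No

d (distance) has dimensions [L].
F (force) has dimensions [L M T^-2].
I (current) has dimensions [I].
B (magnetic field) has dimensions [I^-1 M T^-2].

Left side: [L]
Right side: [L^-1 M^-2 T^4]

The two sides have different dimensions, so the equation is NOT dimensionally consistent.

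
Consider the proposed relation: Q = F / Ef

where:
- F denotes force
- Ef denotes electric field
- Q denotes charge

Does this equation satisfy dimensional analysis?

Yes

F (force) has dimensions [L M T^-2].
Ef (electric field) has dimensions [I^-1 L M T^-3].
Q (charge) has dimensions [I T].

Left side: [I T]
Right side: [I T]

Both sides have the same dimensions, so the equation is dimensionally consistent.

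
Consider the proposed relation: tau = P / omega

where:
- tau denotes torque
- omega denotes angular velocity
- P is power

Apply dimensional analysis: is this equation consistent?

Yes

tau (torque) has dimensions [L^2 M T^-2].
omega (angular velocity) has dimensions [T^-1].
P (power) has dimensions [L^2 M T^-3].

Left side: [L^2 M T^-2]
Right side: [L^2 M T^-2]

Both sides have the same dimensions, so the equation is dimensionally consistent.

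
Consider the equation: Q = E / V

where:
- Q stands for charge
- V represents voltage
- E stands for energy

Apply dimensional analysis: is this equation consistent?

Yes

Q (charge) has dimensions [I T].
V (voltage) has dimensions [I^-1 L^2 M T^-3].
E (energy) has dimensions [L^2 M T^-2].

Left side: [I T]
Right side: [I T]

Both sides have the same dimensions, so the equation is dimensionally consistent.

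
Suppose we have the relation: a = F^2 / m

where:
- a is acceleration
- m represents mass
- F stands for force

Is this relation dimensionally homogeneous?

No

a (acceleration) has dimensions [L T^-2].
m (mass) has dimensions [M].
F (force) has dimensions [L M T^-2].

Left side: [L T^-2]
Right side: [L^2 M T^-4]

The two sides have different dimensions, so the equation is NOT dimensionally consistent.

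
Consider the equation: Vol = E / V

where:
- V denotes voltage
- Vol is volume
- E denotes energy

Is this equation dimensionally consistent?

No

V (voltage) has dimensions [I^-1 L^2 M T^-3].
Vol (volume) has dimensions [L^3].
E (energy) has dimensions [L^2 M T^-2].

Left side: [L^3]
Right side: [I T]

The two sides have different dimensions, so the equation is NOT dimensionally consistent.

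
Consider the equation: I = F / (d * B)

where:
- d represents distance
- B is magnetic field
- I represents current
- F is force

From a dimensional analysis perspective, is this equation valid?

Yes

d (distance) has dimensions [L].
B (magnetic field) has dimensions [I^-1 M T^-2].
I (current) has dimensions [I].
F (force) has dimensions [L M T^-2].

Left side: [I]
Right side: [I]

Both sides have the same dimensions, so the equation is dimensionally consistent.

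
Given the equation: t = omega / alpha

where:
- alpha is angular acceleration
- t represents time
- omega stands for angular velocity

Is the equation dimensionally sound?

Yes

alpha (angular acceleration) has dimensions [T^-2].
t (time) has dimensions [T].
omega (angular velocity) has dimensions [T^-1].

Left side: [T]
Right side: [T]

Both sides have the same dimensions, so the equation is dimensionally consistent.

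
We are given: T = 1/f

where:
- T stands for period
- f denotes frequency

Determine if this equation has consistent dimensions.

Yes

T (period) has dimensions [T].
f (frequency) has dimensions [T^-1].

Left side: [T]
Right side: [T]

Both sides have the same dimensions, so the equation is dimensionally consistent.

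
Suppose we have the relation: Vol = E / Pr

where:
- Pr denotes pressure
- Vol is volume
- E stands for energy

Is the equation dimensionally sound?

Yes

Pr (pressure) has dimensions [L^-1 M T^-2].
Vol (volume) has dimensions [L^3].
E (energy) has dimensions [L^2 M T^-2].

Left side: [L^3]
Right side: [L^3]

Both sides have the same dimensions, so the equation is dimensionally consistent.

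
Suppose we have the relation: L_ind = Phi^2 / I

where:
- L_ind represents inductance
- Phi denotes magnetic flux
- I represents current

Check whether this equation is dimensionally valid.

No

L_ind (inductance) has dimensions [I^-2 L^2 M T^-2].
Phi (magnetic flux) has dimensions [I^-1 L^2 M T^-2].
I (current) has dimensions [I].

Left side: [I^-2 L^2 M T^-2]
Right side: [I^-3 L^4 M^2 T^-4]

The two sides have different dimensions, so the equation is NOT dimensionally consistent.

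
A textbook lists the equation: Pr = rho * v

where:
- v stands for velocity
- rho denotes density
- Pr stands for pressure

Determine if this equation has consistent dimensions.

No

v (velocity) has dimensions [L T^-1].
rho (density) has dimensions [L^-3 M].
Pr (pressure) has dimensions [L^-1 M T^-2].

Left side: [L^-1 M T^-2]
Right side: [L^-2 M T^-1]

The two sides have different dimensions, so the equation is NOT dimensionally consistent.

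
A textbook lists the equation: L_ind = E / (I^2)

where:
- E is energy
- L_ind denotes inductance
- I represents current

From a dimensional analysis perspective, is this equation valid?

Yes

E (energy) has dimensions [L^2 M T^-2].
L_ind (inductance) has dimensions [I^-2 L^2 M T^-2].
I (current) has dimensions [I].

Left side: [I^-2 L^2 M T^-2]
Right side: [I^-2 L^2 M T^-2]

Both sides have the same dimensions, so the equation is dimensionally consistent.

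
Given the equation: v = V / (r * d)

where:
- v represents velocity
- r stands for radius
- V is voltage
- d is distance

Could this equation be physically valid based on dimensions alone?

No

v (velocity) has dimensions [L T^-1].
r (radius) has dimensions [L].
V (voltage) has dimensions [I^-1 L^2 M T^-3].
d (distance) has dimensions [L].

Left side: [L T^-1]
Right side: [I^-1 M T^-3]

The two sides have different dimensions, so the equation is NOT dimensionally consistent.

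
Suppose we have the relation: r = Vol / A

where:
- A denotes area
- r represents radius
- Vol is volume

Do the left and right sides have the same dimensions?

Yes

A (area) has dimensions [L^2].
r (radius) has dimensions [L].
Vol (volume) has dimensions [L^3].

Left side: [L]
Right side: [L]

Both sides have the same dimensions, so the equation is dimensionally consistent.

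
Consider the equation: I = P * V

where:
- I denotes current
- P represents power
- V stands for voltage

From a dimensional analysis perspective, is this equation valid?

No

I (current) has dimensions [I].
P (power) has dimensions [L^2 M T^-3].
V (voltage) has dimensions [I^-1 L^2 M T^-3].

Left side: [I]
Right side: [I^-1 L^4 M^2 T^-6]

The two sides have different dimensions, so the equation is NOT dimensionally consistent.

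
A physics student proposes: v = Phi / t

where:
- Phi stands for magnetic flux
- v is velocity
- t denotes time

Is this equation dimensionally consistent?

No

Phi (magnetic flux) has dimensions [I^-1 L^2 M T^-2].
v (velocity) has dimensions [L T^-1].
t (time) has dimensions [T].

Left side: [L T^-1]
Right side: [I^-1 L^2 M T^-3]

The two sides have different dimensions, so the equation is NOT dimensionally consistent.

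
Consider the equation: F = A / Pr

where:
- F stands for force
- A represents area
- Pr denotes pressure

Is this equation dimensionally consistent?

No

F (force) has dimensions [L M T^-2].
A (area) has dimensions [L^2].
Pr (pressure) has dimensions [L^-1 M T^-2].

Left side: [L M T^-2]
Right side: [L^3 M^-1 T^2]

The two sides have different dimensions, so the equation is NOT dimensionally consistent.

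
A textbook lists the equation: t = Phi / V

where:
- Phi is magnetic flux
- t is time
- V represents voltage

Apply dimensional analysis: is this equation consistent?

Yes

Phi (magnetic flux) has dimensions [I^-1 L^2 M T^-2].
t (time) has dimensions [T].
V (voltage) has dimensions [I^-1 L^2 M T^-3].

Left side: [T]
Right side: [T]

Both sides have the same dimensions, so the equation is dimensionally consistent.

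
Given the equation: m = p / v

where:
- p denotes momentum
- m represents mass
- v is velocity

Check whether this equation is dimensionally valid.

Yes

p (momentum) has dimensions [L M T^-1].
m (mass) has dimensions [M].
v (velocity) has dimensions [L T^-1].

Left side: [M]
Right side: [M]

Both sides have the same dimensions, so the equation is dimensionally consistent.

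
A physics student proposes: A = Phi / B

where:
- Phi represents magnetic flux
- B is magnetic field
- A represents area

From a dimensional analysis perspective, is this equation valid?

Yes

Phi (magnetic flux) has dimensions [I^-1 L^2 M T^-2].
B (magnetic field) has dimensions [I^-1 M T^-2].
A (area) has dimensions [L^2].

Left side: [L^2]
Right side: [L^2]

Both sides have the same dimensions, so the equation is dimensionally consistent.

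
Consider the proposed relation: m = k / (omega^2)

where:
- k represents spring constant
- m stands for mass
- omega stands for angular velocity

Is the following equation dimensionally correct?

Yes

k (spring constant) has dimensions [M T^-2].
m (mass) has dimensions [M].
omega (angular velocity) has dimensions [T^-1].

Left side: [M]
Right side: [M]

Both sides have the same dimensions, so the equation is dimensionally consistent.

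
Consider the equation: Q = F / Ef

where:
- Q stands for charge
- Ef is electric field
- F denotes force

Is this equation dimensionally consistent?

Yes

Q (charge) has dimensions [I T].
Ef (electric field) has dimensions [I^-1 L M T^-3].
F (force) has dimensions [L M T^-2].

Left side: [I T]
Right side: [I T]

Both sides have the same dimensions, so the equation is dimensionally consistent.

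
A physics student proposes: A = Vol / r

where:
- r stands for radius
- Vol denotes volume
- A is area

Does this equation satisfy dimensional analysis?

Yes

r (radius) has dimensions [L].
Vol (volume) has dimensions [L^3].
A (area) has dimensions [L^2].

Left side: [L^2]
Right side: [L^2]

Both sides have the same dimensions, so the equation is dimensionally consistent.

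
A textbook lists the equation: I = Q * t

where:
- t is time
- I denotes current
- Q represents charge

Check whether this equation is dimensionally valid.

No

t (time) has dimensions [T].
I (current) has dimensions [I].
Q (charge) has dimensions [I T].

Left side: [I]
Right side: [I T^2]

The two sides have different dimensions, so the equation is NOT dimensionally consistent.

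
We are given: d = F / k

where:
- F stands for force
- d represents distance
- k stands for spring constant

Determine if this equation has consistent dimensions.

Yes

F (force) has dimensions [L M T^-2].
d (distance) has dimensions [L].
k (spring constant) has dimensions [M T^-2].

Left side: [L]
Right side: [L]

Both sides have the same dimensions, so the equation is dimensionally consistent.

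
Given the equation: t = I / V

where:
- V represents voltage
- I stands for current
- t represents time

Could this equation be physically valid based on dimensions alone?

No

V (voltage) has dimensions [I^-1 L^2 M T^-3].
I (current) has dimensions [I].
t (time) has dimensions [T].

Left side: [T]
Right side: [I^2 L^-2 M^-1 T^3]

The two sides have different dimensions, so the equation is NOT dimensionally consistent.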